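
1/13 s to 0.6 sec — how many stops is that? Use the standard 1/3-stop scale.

3 stops

1/13 → 1/10 → 1/8 → 1/6 → 1/5 → 1/4 → 0.3 → 0.4 → 0.5 → 0.6 — count the steps: 9 third-stops = 3 stops.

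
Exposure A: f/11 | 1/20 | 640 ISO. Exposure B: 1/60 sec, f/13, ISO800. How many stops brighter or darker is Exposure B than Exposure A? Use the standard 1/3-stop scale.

1 2/3 stops darker

Aperture: f/11 → f/13 — 1/3 stop narrower (darker).
Shutter speed: 1/20 → 1/25 → 1/30 → 1/40 → 1/50 → 1/60 — 1 2/3 stops shorter (darker).
ISO: 640 → 800 — 1/3 stop higher (brighter).
Net: −1/3 −1 2/3 +1/3 = −1 2/3 stops.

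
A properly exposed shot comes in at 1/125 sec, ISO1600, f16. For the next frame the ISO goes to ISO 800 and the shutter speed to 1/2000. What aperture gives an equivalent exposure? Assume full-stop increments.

f/2.8

ISO: 1600 → 800 — 1 stop dropped (darker).
Shutter speed: 1/125 → 1/250 → 1/500 → 1/1000 → 1/2000 — 4 stops shorter (darker).
Net change so far: 5 stops darker. Offset with the aperture: f/16 → f/11 → f/8 → f/5.6 → f/4 → f/2.8.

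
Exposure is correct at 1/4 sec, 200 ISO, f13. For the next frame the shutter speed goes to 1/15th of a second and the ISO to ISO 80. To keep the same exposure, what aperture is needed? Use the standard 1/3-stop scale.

Shutter speed: 1/4 → 1/5 → 1/6 → 1/8 → 1/10 → 1/13 → 1/15 — 2 stops faster (darker).
ISO: 200 → 160 → 125 → 100 → 80 — 1 1/3 stops dropped (darker).
Net change so far: 3 1/3 stops darker. Offset with the aperture: f/13 → f/11 → f/10 → f/9 → f/8 → f/7.1 → f/6.3 → f/5.6 → f/5 → f/4.5 → f/4.

f/4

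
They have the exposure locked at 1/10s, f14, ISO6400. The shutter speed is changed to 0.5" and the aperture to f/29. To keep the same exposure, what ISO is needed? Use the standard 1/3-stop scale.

Shutter speed: 1/10 → 1/8 → 1/6 → 1/5 → 1/4 → 0.3 → 0.4 → 0.5 — 2 1/3 stops longer (brighter).
Aperture: f/14 → f/16 → f/18 → f/20 → f/22 → f/25 → f/29 — 2 stops narrower (darker).
Net change so far: 1/3 stop brighter. Offset with the ISO: 6400 → 5000.

ISO 5000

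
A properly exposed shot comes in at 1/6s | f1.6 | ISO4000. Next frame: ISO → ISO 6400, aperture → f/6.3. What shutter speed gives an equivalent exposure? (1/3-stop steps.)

1.6 s

ISO: 4000 → 5000 → 6400 — 2/3 stop raised (brighter).
Aperture: f/1.6 → f/1.8 → f/2 → f/2.2 → f/2.5 → f/2.8 → f/3.2 → f/3.5 → f/4 → f/4.5 → f/5 → f/5.6 → f/6.3 — 4 stops smaller aperture (darker).
Net change so far: 3 1/3 stops darker. Offset with the shutter speed: 1/6 → 1/5 → 1/4 → 0.3 → 0.4 → 0.5 → 0.6 → 0.8 → 1 → 1.3 → 1.6.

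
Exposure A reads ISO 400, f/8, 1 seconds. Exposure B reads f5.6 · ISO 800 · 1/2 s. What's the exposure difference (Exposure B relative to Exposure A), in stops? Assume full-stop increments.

1 stop brighter

Aperture: f/8 → f/5.6 — 1 stop larger aperture (brighter).
Shutter speed: 1 → 1/2 — 1 stop shorter (darker).
ISO: 400 → 800 — 1 stop raised (brighter).
Net: +1 −1 +1 = +1 stop.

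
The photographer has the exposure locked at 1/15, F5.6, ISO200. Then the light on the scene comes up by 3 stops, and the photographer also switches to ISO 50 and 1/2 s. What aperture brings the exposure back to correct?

Scene light: 3 stops brighter.
ISO: 200 → 100 → 50 — 2 stops lower (darker).
Shutter speed: 1/15 → 1/8 → 1/4 → 1/2 — 3 stops slower (brighter).
Net so far: 4 stops brighter. Aperture: f/5.6 → f/8 → f/11 → f/16 → f/22.

f/22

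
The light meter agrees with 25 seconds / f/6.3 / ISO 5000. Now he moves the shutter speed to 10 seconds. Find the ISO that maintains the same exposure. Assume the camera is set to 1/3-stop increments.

Shutter speed: 25 → 20 → 15 → 13 → 10 — 1 1/3 stops shorter (darker).
Need 1 1/3 stops brighter from the ISO: 5000 → 6400 → 8000 → 10000 → 12800.

ISO 12800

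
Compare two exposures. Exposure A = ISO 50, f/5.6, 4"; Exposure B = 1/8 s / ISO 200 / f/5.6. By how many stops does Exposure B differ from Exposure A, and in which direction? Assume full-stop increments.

3 stops darker

Aperture: unchanged.
Shutter speed: 4 → 2 → 1 → 1/2 → 1/4 → 1/8 — 5 stops shorter (darker).
ISO: 50 → 100 → 200 — 2 stops raised (brighter).
Net: −5 +2 = −3 stops.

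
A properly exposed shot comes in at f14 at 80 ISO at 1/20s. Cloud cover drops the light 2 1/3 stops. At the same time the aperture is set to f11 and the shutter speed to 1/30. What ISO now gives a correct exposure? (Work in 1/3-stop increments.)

Scene light: 2 1/3 stops darker.
Aperture: f/14 → f/13 → f/11 — 2/3 stop opened up (brighter).
Shutter speed: 1/20 → 1/25 → 1/30 — 2/3 stop faster (darker).
Net so far: 2 1/3 stops darker. ISO: 80 → 100 → 125 → 160 → 200 → 250 → 320 → 400.

ISO 400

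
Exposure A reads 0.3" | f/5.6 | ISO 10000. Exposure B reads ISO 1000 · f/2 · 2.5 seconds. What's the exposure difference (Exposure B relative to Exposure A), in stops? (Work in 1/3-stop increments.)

2 2/3 stops brighter

Aperture: f/5.6 → f/5 → f/4.5 → f/4 → f/3.5 → f/3.2 → f/2.8 → f/2.5 → f/2.2 → f/2 — 3 stops wider (brighter).
Shutter speed: 0.3 → 0.4 → 0.5 → 0.6 → 0.8 → 1 → 1.3 → 1.6 → 2 → 2.5 — 3 stops slower (brighter).
ISO: 10000 → 8000 → 6400 → 5000 → 4000 → 3200 → 2500 → 2000 → 1600 → 1250 → 1000 — 3 1/3 stops dropped (darker).
Net: +3 +3 −3 1/3 = +2 2/3 stops.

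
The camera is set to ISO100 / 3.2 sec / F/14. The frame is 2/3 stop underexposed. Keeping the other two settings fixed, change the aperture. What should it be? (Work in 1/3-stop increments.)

Underexposed by 2/3 stop → need 2/3 stop brighter.
Aperture: f/14 → f/13 → f/11.

f/11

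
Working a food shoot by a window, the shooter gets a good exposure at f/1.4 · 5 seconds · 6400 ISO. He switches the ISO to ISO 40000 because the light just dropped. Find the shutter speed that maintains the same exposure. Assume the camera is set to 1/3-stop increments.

0.8 s

ISO: 6400 → 8000 → 10000 → 12800 → 16000 → 20000 → 25600 → 32000 → 40000 — 2 2/3 stops raised (brighter).
Need 2 2/3 stops darker from the shutter speed: 5 → 4 → 3.2 → 2.5 → 2 → 1.6 → 1.3 → 1 → 0.8.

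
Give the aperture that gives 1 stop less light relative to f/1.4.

Aperture: f/1.4 → f/2 — 1 stop smaller aperture (darker).

f/2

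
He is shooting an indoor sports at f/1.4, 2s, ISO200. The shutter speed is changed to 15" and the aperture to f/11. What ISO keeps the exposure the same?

Shutter speed: 2 → 4 → 8 → 15 — 3 stops longer (brighter).
Aperture: f/1.4 → f/2 → f/2.8 → f/4 → f/5.6 → f/8 → f/11 — 6 stops narrower (darker).
Net change so far: 3 stops darker. Offset with the ISO: 200 → 400 → 800 → 1600.

ISO 1600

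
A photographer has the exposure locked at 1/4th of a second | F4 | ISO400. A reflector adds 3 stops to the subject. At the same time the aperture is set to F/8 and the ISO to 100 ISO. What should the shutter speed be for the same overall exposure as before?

1/2s

Scene light: 3 stops brighter.
Aperture: f/4 → f/5.6 → f/8 — 2 stops smaller aperture (darker).
ISO: 400 → 200 → 100 — 2 stops dropped (darker).
Net so far: 1 stop darker. Shutter speed: 1/4 → 1/2.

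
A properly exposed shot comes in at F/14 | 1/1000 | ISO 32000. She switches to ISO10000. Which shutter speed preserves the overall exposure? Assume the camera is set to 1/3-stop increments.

1/320s

ISO: 32000 → 25600 → 20000 → 16000 → 12800 → 10000 — 1 2/3 stops dropped (darker).
Need 1 2/3 stops brighter from the shutter speed: 1/1000 → 1/800 → 1/640 → 1/500 → 1/400 → 1/320.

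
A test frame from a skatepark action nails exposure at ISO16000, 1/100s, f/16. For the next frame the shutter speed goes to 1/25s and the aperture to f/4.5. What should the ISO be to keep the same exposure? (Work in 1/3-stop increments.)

ISO 320

Shutter speed: 1/100 → 1/80 → 1/60 → 1/50 → 1/40 → 1/30 → 1/25 — 2 stops longer (brighter).
Aperture: f/16 → f/14 → f/13 → f/11 → f/10 → f/9 → f/8 → f/7.1 → f/6.3 → f/5.6 → f/5 → f/4.5 — 3 2/3 stops larger aperture (brighter).
Net change so far: 5 2/3 stops brighter. Offset with the ISO: 16000 → 12800 → 10000 → 8000 → 6400 → 5000 → 4000 → 3200 → 2500 → 2000 → 1600 → 1250 → 1000 → 800 → 640 → 500 → 400 → 320.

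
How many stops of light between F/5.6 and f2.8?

2 stops

f/5.6 → f/4 → f/2.8 — count the steps: 2 stops.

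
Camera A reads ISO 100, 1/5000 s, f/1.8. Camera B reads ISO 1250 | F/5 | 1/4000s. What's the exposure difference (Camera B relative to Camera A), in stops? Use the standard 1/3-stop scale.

Aperture: f/1.8 → f/2 → f/2.2 → f/2.5 → f/2.8 → f/3.2 → f/3.5 → f/4 → f/4.5 → f/5 — 3 stops narrower (darker).
Shutter speed: 1/5000 → 1/4000 — 1/3 stop slower (brighter).
ISO: 100 → 125 → 160 → 200 → 250 → 320 → 400 → 500 → 640 → 800 → 1000 → 1250 — 3 2/3 stops higher (brighter).
Net: −3 +1/3 +3 2/3 = +1 stop.

1 stop brighter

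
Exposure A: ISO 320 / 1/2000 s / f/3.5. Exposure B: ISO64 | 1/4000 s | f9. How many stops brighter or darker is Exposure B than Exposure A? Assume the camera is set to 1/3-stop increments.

6 stops darker

Aperture: f/3.5 → f/4 → f/4.5 → f/5 → f/5.6 → f/6.3 → f/7.1 → f/8 → f/9 — 2 2/3 stops stopped down (darker).
Shutter speed: 1/2000 → 1/2500 → 1/3200 → 1/4000 — 1 stop shorter (darker).
ISO: 320 → 250 → 200 → 160 → 125 → 100 → 80 → 64 — 2 1/3 stops dropped (darker).
Net: −2 2/3 −1 −2 1/3 = −6 stops.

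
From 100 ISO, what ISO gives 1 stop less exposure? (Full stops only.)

ISO: 100 → 50 — 1 stop dropped (darker).

ISO 50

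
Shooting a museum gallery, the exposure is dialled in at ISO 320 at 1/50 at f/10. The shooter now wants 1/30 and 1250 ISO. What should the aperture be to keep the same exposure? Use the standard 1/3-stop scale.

Shutter speed: 1/50 → 1/40 → 1/30 — 2/3 stop slower (brighter).
ISO: 320 → 400 → 500 → 640 → 800 → 1000 → 1250 — 2 stops raised (brighter).
Net change so far: 2 2/3 stops brighter. Offset with the aperture: f/10 → f/11 → f/13 → f/14 → f/16 → f/18 → f/20 → f/22 → f/25.

f/25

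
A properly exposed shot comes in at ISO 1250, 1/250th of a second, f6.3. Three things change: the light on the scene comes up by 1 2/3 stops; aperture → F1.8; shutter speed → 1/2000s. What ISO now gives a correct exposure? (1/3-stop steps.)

ISO 250

Scene light: 1 2/3 stops brighter.
Aperture: f/6.3 → f/5.6 → f/5 → f/4.5 → f/4 → f/3.5 → f/3.2 → f/2.8 → f/2.5 → f/2.2 → f/2 → f/1.8 — 3 2/3 stops larger aperture (brighter).
Shutter speed: 1/250 → 1/320 → 1/400 → 1/500 → 1/640 → 1/800 → 1/1000 → 1/1250 → 1/1600 → 1/2000 — 3 stops faster (darker).
Net so far: 2 1/3 stops brighter. ISO: 1250 → 1000 → 800 → 640 → 500 → 400 → 320 → 250.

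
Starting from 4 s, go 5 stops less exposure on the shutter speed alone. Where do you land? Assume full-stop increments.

Shutter speed: 4 → 2 → 1 → 1/2 → 1/4 → 1/8 — 5 stops faster (darker).

1/8s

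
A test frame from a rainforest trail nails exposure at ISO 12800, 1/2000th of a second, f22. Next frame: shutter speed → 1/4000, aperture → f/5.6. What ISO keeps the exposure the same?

Shutter speed: 1/2000 → 1/4000 — 1 stop shorter (darker).
Aperture: f/22 → f/16 → f/11 → f/8 → f/5.6 — 4 stops opened up (brighter).
Net change so far: 3 stops brighter. Offset with the ISO: 12800 → 6400 → 3200 → 1600.

ISO 1600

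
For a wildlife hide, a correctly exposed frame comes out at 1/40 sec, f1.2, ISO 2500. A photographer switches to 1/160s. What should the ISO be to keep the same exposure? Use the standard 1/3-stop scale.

Shutter speed: 1/40 → 1/50 → 1/60 → 1/80 → 1/100 → 1/125 → 1/160 — 2 stops faster (darker).
Need 2 stops brighter from the ISO: 2500 → 3200 → 4000 → 5000 → 6400 → 8000 → 10000.

ISO 10000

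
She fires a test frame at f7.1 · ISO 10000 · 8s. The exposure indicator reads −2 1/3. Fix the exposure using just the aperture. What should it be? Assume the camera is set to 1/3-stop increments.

f/3.2

Underexposed by 2 1/3 stops → need 2 1/3 stops brighter.
Aperture: f/7.1 → f/6.3 → f/5.6 → f/5 → f/4.5 → f/4 → f/3.5 → f/3.2.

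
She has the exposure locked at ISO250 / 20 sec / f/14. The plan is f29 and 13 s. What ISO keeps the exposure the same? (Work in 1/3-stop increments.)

ISO 1600

Aperture: f/14 → f/16 → f/18 → f/20 → f/22 → f/25 → f/29 — 2 stops stopped down (darker).
Shutter speed: 20 → 15 → 13 — 2/3 stop faster (darker).
Net change so far: 2 2/3 stops darker. Offset with the ISO: 250 → 320 → 400 → 500 → 640 → 800 → 1000 → 1250 → 1600.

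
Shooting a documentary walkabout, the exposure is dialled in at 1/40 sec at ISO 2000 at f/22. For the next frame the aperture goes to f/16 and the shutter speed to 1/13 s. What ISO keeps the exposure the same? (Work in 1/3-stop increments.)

ISO 320

Aperture: f/22 → f/20 → f/18 → f/16 — 1 stop opened up (brighter).
Shutter speed: 1/40 → 1/30 → 1/25 → 1/20 → 1/15 → 1/13 — 1 2/3 stops slower (brighter).
Net change so far: 2 2/3 stops brighter. Offset with the ISO: 2000 → 1600 → 1250 → 1000 → 800 → 640 → 500 → 400 → 320.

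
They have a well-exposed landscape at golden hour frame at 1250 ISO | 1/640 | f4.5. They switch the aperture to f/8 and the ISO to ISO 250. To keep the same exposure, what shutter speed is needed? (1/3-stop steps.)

1/40s

Aperture: f/4.5 → f/5 → f/5.6 → f/6.3 → f/7.1 → f/8 — 1 2/3 stops smaller aperture (darker).
ISO: 1250 → 1000 → 800 → 640 → 500 → 400 → 320 → 250 — 2 1/3 stops dropped (darker).
Net change so far: 4 stops darker. Offset with the shutter speed: 1/640 → 1/500 → 1/400 → 1/320 → 1/250 → 1/200 → 1/160 → 1/125 → 1/100 → 1/80 → 1/60 → 1/50 → 1/40.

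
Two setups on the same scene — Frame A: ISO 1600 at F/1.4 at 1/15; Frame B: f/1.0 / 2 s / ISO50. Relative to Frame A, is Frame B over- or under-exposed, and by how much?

1 stop brighter

Aperture: f/1.4 → f/1.0 — 1 stop wider (brighter).
Shutter speed: 1/15 → 1/8 → 1/4 → 1/2 → 1 → 2 — 5 stops slower (brighter).
ISO: 1600 → 800 → 400 → 200 → 100 → 50 — 5 stops dropped (darker).
Net: +1 +5 −5 = +1 stop.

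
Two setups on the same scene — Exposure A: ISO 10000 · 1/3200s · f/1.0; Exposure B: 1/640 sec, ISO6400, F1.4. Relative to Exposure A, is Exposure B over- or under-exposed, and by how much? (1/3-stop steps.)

Aperture: f/1.0 → f/1.1 → f/1.2 → f/1.4 — 1 stop stopped down (darker).
Shutter speed: 1/3200 → 1/2500 → 1/2000 → 1/1600 → 1/1250 → 1/1000 → 1/800 → 1/640 — 2 1/3 stops slower (brighter).
ISO: 10000 → 8000 → 6400 — 2/3 stop dropped (darker).
Net: −1 +2 1/3 −2/3 = +2/3 stops.

2/3 stop brighter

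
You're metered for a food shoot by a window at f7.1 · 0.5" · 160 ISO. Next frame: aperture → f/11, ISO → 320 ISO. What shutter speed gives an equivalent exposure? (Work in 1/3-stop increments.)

Aperture: f/7.1 → f/8 → f/9 → f/10 → f/11 — 1 1/3 stops smaller aperture (darker).
ISO: 160 → 200 → 250 → 320 — 1 stop higher (brighter).
Net change so far: 1/3 stop darker. Offset with the shutter speed: 0.5 → 0.6.

0.6 s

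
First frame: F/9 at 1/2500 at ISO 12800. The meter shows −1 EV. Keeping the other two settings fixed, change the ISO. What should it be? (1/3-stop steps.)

ISO 25600

Underexposed by 1 stop → need 1 stop brighter.
ISO: 12800 → 16000 → 20000 → 25600.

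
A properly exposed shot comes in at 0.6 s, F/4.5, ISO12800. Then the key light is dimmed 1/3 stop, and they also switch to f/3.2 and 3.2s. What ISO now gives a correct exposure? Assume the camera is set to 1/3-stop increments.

Scene light: 1/3 stop darker.
Aperture: f/4.5 → f/4 → f/3.5 → f/3.2 — 1 stop opened up (brighter).
Shutter speed: 0.6 → 0.8 → 1 → 1.3 → 1.6 → 2 → 2.5 → 3.2 — 2 1/3 stops longer (brighter).
Net so far: 3 stops brighter. ISO: 12800 → 10000 → 8000 → 6400 → 5000 → 4000 → 3200 → 2500 → 2000 → 1600.

ISO 1600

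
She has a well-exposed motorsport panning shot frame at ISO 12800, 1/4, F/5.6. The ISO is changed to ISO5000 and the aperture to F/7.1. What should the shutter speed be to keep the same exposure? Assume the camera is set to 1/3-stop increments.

ISO: 12800 → 10000 → 8000 → 6400 → 5000 — 1 1/3 stops dropped (darker).
Aperture: f/5.6 → f/6.3 → f/7.1 — 2/3 stop narrower (darker).
Net change so far: 2 stops darker. Offset with the shutter speed: 1/4 → 0.3 → 0.4 → 0.5 → 0.6 → 0.8 → 1.

1 s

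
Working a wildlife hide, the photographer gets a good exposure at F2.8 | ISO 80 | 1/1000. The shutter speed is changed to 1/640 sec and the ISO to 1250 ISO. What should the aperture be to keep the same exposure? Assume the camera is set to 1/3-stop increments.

Shutter speed: 1/1000 → 1/800 → 1/640 — 2/3 stop longer (brighter).
ISO: 80 → 100 → 125 → 160 → 200 → 250 → 320 → 400 → 500 → 640 → 800 → 1000 → 1250 — 4 stops higher (brighter).
Net change so far: 4 2/3 stops brighter. Offset with the aperture: f/2.8 → f/3.2 → f/3.5 → f/4 → f/4.5 → f/5 → f/5.6 → f/6.3 → f/7.1 → f/8 → f/9 → f/10 → f/11 → f/13 → f/14.

f/14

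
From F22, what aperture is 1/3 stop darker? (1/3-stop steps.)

Aperture: f/22 → f/25 — 1/3 stop stopped down (darker).

f/25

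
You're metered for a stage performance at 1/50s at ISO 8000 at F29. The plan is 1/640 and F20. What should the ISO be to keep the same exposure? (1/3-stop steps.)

Shutter speed: 1/50 → 1/60 → 1/80 → 1/100 → 1/125 → 1/160 → 1/200 → 1/250 → 1/320 → 1/400 → 1/500 → 1/640 — 3 2/3 stops shorter (darker).
Aperture: f/29 → f/25 → f/22 → f/20 — 1 stop opened up (brighter).
Net change so far: 2 2/3 stops darker. Offset with the ISO: 8000 → 10000 → 12800 → 16000 → 20000 → 25600 → 32000 → 40000 → 51200.

ISO 51200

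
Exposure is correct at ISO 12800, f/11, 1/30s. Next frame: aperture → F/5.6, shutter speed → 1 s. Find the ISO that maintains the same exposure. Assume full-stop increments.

ISO 100

Aperture: f/11 → f/8 → f/5.6 — 2 stops larger aperture (brighter).
Shutter speed: 1/30 → 1/15 → 1/8 → 1/4 → 1/2 → 1 — 5 stops slower (brighter).
Net change so far: 7 stops brighter. Offset with the ISO: 12800 → 6400 → 3200 → 1600 → 800 → 400 → 200 → 100.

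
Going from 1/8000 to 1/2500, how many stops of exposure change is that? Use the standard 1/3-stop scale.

1/8000 → 1/6400 → 1/5000 → 1/4000 → 1/3200 → 1/2500 — count the steps: 5 third-stops = 1 2/3 stops.

1 2/3 stops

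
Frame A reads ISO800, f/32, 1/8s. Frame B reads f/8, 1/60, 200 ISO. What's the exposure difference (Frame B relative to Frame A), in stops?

1 stop darker

Aperture: f/32 → f/22 → f/16 → f/11 → f/8 — 4 stops larger aperture (brighter).
Shutter speed: 1/8 → 1/15 → 1/30 → 1/60 — 3 stops faster (darker).
ISO: 800 → 400 → 200 — 2 stops lower (darker).
Net: +4 −3 −2 = −1 stop.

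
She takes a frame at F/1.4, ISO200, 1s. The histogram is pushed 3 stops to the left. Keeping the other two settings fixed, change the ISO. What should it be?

Underexposed by 3 stops → need 3 stops brighter.
ISO: 200 → 400 → 800 → 1600.

ISO 1600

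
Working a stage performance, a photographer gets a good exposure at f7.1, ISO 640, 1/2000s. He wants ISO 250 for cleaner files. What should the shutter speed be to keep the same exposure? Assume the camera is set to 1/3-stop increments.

1/800s

ISO: 640 → 500 → 400 → 320 → 250 — 1 1/3 stops dropped (darker).
Need 1 1/3 stops brighter from the shutter speed: 1/2000 → 1/1600 → 1/1250 → 1/1000 → 1/800.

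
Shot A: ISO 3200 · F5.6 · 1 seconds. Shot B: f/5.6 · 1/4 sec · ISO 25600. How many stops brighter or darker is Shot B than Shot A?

1 stop brighter

Aperture: unchanged.
Shutter speed: 1 → 1/2 → 1/4 — 2 stops shorter (darker).
ISO: 3200 → 6400 → 12800 → 25600 — 3 stops higher (brighter).
Net: −2 +3 = +1 stop.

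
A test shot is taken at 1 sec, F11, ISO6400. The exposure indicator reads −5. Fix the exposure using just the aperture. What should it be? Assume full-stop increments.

Underexposed by 5 stops → need 5 stops brighter.
Aperture: f/11 → f/8 → f/5.6 → f/4 → f/2.8 → f/2.

f/2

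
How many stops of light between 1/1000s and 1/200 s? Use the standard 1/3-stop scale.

1/1000 → 1/800 → 1/640 → 1/500 → 1/400 → 1/320 → 1/250 → 1/200 — count the steps: 7 third-stops = 2 1/3 stops.

2 1/3 stops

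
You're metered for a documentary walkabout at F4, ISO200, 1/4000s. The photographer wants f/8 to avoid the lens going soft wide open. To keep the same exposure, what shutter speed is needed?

Aperture: f/4 → f/5.6 → f/8 — 2 stops narrower (darker).
Need 2 stops brighter from the shutter speed: 1/4000 → 1/2000 → 1/1000.

1/1000s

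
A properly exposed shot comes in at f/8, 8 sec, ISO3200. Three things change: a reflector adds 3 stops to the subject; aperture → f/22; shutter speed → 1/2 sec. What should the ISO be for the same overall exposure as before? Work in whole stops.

ISO 51200

Scene light: 3 stops brighter.
Aperture: f/8 → f/11 → f/16 → f/22 — 3 stops stopped down (darker).
Shutter speed: 8 → 4 → 2 → 1 → 1/2 — 4 stops shorter (darker).
Net so far: 4 stops darker. ISO: 3200 → 6400 → 12800 → 25600 → 51200.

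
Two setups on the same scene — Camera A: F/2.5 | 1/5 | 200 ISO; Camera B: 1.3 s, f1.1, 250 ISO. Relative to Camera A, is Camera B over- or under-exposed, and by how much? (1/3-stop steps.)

Aperture: f/2.5 → f/2.2 → f/2 → f/1.8 → f/1.6 → f/1.4 → f/1.2 → f/1.1 — 2 1/3 stops opened up (brighter).
Shutter speed: 1/5 → 1/4 → 0.3 → 0.4 → 0.5 → 0.6 → 0.8 → 1 → 1.3 — 2 2/3 stops longer (brighter).
ISO: 200 → 250 — 1/3 stop raised (brighter).
Net: +2 1/3 +2 2/3 +1/3 = +5 1/3 stops.

5 1/3 stops brighter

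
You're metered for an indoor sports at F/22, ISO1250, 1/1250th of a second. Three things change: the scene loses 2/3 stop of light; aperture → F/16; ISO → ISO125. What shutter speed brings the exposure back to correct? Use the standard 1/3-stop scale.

1/160s

Scene light: 2/3 stop darker.
Aperture: f/22 → f/20 → f/18 → f/16 — 1 stop wider (brighter).
ISO: 1250 → 1000 → 800 → 640 → 500 → 400 → 320 → 250 → 200 → 160 → 125 — 3 1/3 stops dropped (darker).
Net so far: 3 stops darker. Shutter speed: 1/1250 → 1/1000 → 1/800 → 1/640 → 1/500 → 1/400 → 1/320 → 1/250 → 1/200 → 1/160.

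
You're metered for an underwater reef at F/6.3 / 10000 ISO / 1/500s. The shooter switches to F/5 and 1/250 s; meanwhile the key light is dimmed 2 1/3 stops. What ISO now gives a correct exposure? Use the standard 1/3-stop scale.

ISO 16000

Scene light: 2 1/3 stops darker.
Aperture: f/6.3 → f/5.6 → f/5 — 2/3 stop wider (brighter).
Shutter speed: 1/500 → 1/400 → 1/320 → 1/250 — 1 stop slower (brighter).
Net so far: 2/3 stop darker. ISO: 10000 → 12800 → 16000.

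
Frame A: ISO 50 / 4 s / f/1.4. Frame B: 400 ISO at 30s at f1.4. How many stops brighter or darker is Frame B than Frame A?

6 stops brighter

Aperture: unchanged.
Shutter speed: 4 → 8 → 15 → 30 — 3 stops longer (brighter).
ISO: 50 → 100 → 200 → 400 — 3 stops higher (brighter).
Net: +3 +3 = +6 stops.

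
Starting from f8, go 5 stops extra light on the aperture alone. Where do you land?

Aperture: f/8 → f/5.6 → f/4 → f/2.8 → f/2 → f/1.4 — 5 stops wider (brighter).

f/1.4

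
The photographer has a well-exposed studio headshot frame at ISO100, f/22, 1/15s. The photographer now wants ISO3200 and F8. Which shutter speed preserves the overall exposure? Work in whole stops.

ISO: 100 → 200 → 400 → 800 → 1600 → 3200 — 5 stops raised (brighter).
Aperture: f/22 → f/16 → f/11 → f/8 — 3 stops wider (brighter).
Net change so far: 8 stops brighter. Offset with the shutter speed: 1/15 → 1/30 → 1/60 → 1/125 → 1/250 → 1/500 → 1/1000 → 1/2000 → 1/4000.

1/4000s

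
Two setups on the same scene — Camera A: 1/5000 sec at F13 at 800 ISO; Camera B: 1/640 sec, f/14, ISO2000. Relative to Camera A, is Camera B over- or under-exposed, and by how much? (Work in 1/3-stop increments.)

4 stops brighter

Aperture: f/13 → f/14 — 1/3 stop stopped down (darker).
Shutter speed: 1/5000 → 1/4000 → 1/3200 → 1/2500 → 1/2000 → 1/1600 → 1/1250 → 1/1000 → 1/800 → 1/640 — 3 stops slower (brighter).
ISO: 800 → 1000 → 1250 → 1600 → 2000 — 1 1/3 stops raised (brighter).
Net: −1/3 +3 +1 1/3 = +4 stops.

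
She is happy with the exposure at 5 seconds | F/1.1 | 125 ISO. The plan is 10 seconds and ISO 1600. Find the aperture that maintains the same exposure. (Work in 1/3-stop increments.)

f/5.6

Shutter speed: 5 → 6 → 8 → 10 — 1 stop longer (brighter).
ISO: 125 → 160 → 200 → 250 → 320 → 400 → 500 → 640 → 800 → 1000 → 1250 → 1600 — 3 2/3 stops higher (brighter).
Net change so far: 4 2/3 stops brighter. Offset with the aperture: f/1.1 → f/1.2 → f/1.4 → f/1.6 → f/1.8 → f/2 → f/2.2 → f/2.5 → f/2.8 → f/3.2 → f/3.5 → f/4 → f/4.5 → f/5 → f/5.6.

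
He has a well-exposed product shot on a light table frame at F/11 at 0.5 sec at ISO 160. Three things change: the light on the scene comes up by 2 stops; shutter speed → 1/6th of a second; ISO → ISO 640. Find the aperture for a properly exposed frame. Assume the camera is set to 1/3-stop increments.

Scene light: 2 stops brighter.
Shutter speed: 0.5 → 0.4 → 0.3 → 1/4 → 1/5 → 1/6 — 1 2/3 stops faster (darker).
ISO: 160 → 200 → 250 → 320 → 400 → 500 → 640 — 2 stops raised (brighter).
Net so far: 2 1/3 stops brighter. Aperture: f/11 → f/13 → f/14 → f/16 → f/18 → f/20 → f/22 → f/25.

f/25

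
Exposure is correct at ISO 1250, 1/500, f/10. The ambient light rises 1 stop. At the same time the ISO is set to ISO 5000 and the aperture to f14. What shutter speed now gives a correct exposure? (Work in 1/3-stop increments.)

1/2000s

Scene light: 1 stop brighter.
ISO: 1250 → 1600 → 2000 → 2500 → 3200 → 4000 → 5000 — 2 stops higher (brighter).
Aperture: f/10 → f/11 → f/13 → f/14 — 1 stop stopped down (darker).
Net so far: 2 stops brighter. Shutter speed: 1/500 → 1/640 → 1/800 → 1/1000 → 1/1250 → 1/1600 → 1/2000.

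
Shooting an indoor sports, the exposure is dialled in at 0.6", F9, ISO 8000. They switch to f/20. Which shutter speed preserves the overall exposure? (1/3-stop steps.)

3.2 s

Aperture: f/9 → f/10 → f/11 → f/13 → f/14 → f/16 → f/18 → f/20 — 2 1/3 stops stopped down (darker).
Need 2 1/3 stops brighter from the shutter speed: 0.6 → 0.8 → 1 → 1.3 → 1.6 → 2 → 2.5 → 3.2.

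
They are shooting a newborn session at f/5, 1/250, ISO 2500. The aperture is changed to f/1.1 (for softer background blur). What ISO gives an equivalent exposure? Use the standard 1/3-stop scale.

ISO 125

Aperture: f/5 → f/4.5 → f/4 → f/3.5 → f/3.2 → f/2.8 → f/2.5 → f/2.2 → f/2 → f/1.8 → f/1.6 → f/1.4 → f/1.2 → f/1.1 — 4 1/3 stops opened up (brighter).
Need 4 1/3 stops darker from the ISO: 2500 → 2000 → 1600 → 1250 → 1000 → 800 → 640 → 500 → 400 → 320 → 250 → 200 → 160 → 125.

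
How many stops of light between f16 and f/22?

1 stop

f/16 → f/22 — count the steps: 1 stop.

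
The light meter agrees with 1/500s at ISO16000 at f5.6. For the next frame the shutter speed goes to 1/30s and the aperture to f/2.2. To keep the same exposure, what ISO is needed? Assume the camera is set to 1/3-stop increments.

Shutter speed: 1/500 → 1/400 → 1/320 → 1/250 → 1/200 → 1/160 → 1/125 → 1/100 → 1/80 → 1/60 → 1/50 → 1/40 → 1/30 — 4 stops longer (brighter).
Aperture: f/5.6 → f/5 → f/4.5 → f/4 → f/3.5 → f/3.2 → f/2.8 → f/2.5 → f/2.2 — 2 2/3 stops larger aperture (brighter).
Net change so far: 6 2/3 stops brighter. Offset with the ISO: 16000 → 12800 → 10000 → 8000 → 6400 → 5000 → 4000 → 3200 → 2500 → 2000 → 1600 → 1250 → 1000 → 800 → 640 → 500 → 400 → 320 → 250 → 200 → 160.

ISO 160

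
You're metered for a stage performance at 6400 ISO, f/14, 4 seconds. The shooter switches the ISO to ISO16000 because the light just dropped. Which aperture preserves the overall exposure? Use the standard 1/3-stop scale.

ISO: 6400 → 8000 → 10000 → 12800 → 16000 — 1 1/3 stops higher (brighter).
Need 1 1/3 stops darker from the aperture: f/14 → f/16 → f/18 → f/20 → f/22.

f/22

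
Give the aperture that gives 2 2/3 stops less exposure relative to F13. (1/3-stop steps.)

Aperture: f/13 → f/14 → f/16 → f/18 → f/20 → f/22 → f/25 → f/29 → f/32 — 2 2/3 stops smaller aperture (darker).

f/32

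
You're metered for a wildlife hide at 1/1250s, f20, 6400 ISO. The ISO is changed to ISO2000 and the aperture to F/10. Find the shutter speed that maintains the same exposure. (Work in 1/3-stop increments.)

ISO: 6400 → 5000 → 4000 → 3200 → 2500 → 2000 — 1 2/3 stops lower (darker).
Aperture: f/20 → f/18 → f/16 → f/14 → f/13 → f/11 → f/10 — 2 stops opened up (brighter).
Net change so far: 1/3 stop brighter. Offset with the shutter speed: 1/1250 → 1/1600.

1/1600s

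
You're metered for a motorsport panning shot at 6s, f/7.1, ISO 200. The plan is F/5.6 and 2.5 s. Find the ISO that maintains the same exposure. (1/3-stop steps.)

Aperture: f/7.1 → f/6.3 → f/5.6 — 2/3 stop wider (brighter).
Shutter speed: 6 → 5 → 4 → 3.2 → 2.5 — 1 1/3 stops shorter (darker).
Net change so far: 2/3 stop darker. Offset with the ISO: 200 → 250 → 320.

ISO 320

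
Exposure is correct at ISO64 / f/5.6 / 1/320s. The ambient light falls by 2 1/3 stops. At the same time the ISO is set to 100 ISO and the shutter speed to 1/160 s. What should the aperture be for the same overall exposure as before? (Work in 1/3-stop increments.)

f/4.5

Scene light: 2 1/3 stops darker.
ISO: 64 → 80 → 100 — 2/3 stop higher (brighter).
Shutter speed: 1/320 → 1/250 → 1/200 → 1/160 — 1 stop slower (brighter).
Net so far: 2/3 stop darker. Aperture: f/5.6 → f/5 → f/4.5.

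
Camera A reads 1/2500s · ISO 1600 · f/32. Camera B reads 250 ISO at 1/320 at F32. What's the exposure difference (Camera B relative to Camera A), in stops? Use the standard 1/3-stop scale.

1/3 stop brighter

Aperture: unchanged.
Shutter speed: 1/2500 → 1/2000 → 1/1600 → 1/1250 → 1/1000 → 1/800 → 1/640 → 1/500 → 1/400 → 1/320 — 3 stops slower (brighter).
ISO: 1600 → 1250 → 1000 → 800 → 640 → 500 → 400 → 320 → 250 — 2 2/3 stops dropped (darker).
Net: +3 −2 2/3 = +1/3 stops.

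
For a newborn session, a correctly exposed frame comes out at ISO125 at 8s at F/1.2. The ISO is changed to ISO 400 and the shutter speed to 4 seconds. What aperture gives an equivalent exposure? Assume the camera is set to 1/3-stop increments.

ISO: 125 → 160 → 200 → 250 → 320 → 400 — 1 2/3 stops higher (brighter).
Shutter speed: 8 → 6 → 5 → 4 — 1 stop faster (darker).
Net change so far: 2/3 stop brighter. Offset with the aperture: f/1.2 → f/1.4 → f/1.6.

f/1.6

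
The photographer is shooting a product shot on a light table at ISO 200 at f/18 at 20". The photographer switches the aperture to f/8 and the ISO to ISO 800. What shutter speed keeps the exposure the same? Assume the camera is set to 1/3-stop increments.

1 s

Aperture: f/18 → f/16 → f/14 → f/13 → f/11 → f/10 → f/9 → f/8 — 2 1/3 stops larger aperture (brighter).
ISO: 200 → 250 → 320 → 400 → 500 → 640 → 800 — 2 stops raised (brighter).
Net change so far: 4 1/3 stops brighter. Offset with the shutter speed: 20 → 15 → 13 → 10 → 8 → 6 → 5 → 4 → 3.2 → 2.5 → 2 → 1.6 → 1.3 → 1.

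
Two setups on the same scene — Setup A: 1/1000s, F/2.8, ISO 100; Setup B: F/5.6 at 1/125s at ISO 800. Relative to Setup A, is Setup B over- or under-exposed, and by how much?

Aperture: f/2.8 → f/4 → f/5.6 — 2 stops smaller aperture (darker).
Shutter speed: 1/1000 → 1/500 → 1/250 → 1/125 — 3 stops longer (brighter).
ISO: 100 → 200 → 400 → 800 — 3 stops higher (brighter).
Net: −2 +3 +3 = +4 stops.

4 stops brighter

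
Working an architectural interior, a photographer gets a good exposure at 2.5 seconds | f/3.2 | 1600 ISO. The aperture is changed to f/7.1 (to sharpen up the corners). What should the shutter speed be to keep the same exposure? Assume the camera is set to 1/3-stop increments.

Aperture: f/3.2 → f/3.5 → f/4 → f/4.5 → f/5 → f/5.6 → f/6.3 → f/7.1 — 2 1/3 stops narrower (darker).
Need 2 1/3 stops brighter from the shutter speed: 2.5 → 3.2 → 4 → 5 → 6 → 8 → 10 → 13.

13 s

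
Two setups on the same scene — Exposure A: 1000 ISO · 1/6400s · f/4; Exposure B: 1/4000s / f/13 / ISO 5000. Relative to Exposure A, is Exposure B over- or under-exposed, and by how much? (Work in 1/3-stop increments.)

Aperture: f/4 → f/4.5 → f/5 → f/5.6 → f/6.3 → f/7.1 → f/8 → f/9 → f/10 → f/11 → f/13 — 3 1/3 stops narrower (darker).
Shutter speed: 1/6400 → 1/5000 → 1/4000 — 2/3 stop longer (brighter).
ISO: 1000 → 1250 → 1600 → 2000 → 2500 → 3200 → 4000 → 5000 — 2 1/3 stops raised (brighter).
Net: −3 1/3 +2/3 +2 1/3 = −1/3 stops.

1/3 stop darker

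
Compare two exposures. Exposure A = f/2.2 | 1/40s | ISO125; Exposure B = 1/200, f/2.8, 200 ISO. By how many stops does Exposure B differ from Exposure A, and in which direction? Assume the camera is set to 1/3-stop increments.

2 1/3 stops darker

Aperture: f/2.2 → f/2.5 → f/2.8 — 2/3 stop narrower (darker).
Shutter speed: 1/40 → 1/50 → 1/60 → 1/80 → 1/100 → 1/125 → 1/160 → 1/200 — 2 1/3 stops shorter (darker).
ISO: 125 → 160 → 200 — 2/3 stop higher (brighter).
Net: −2/3 −2 1/3 +2/3 = −2 1/3 stops.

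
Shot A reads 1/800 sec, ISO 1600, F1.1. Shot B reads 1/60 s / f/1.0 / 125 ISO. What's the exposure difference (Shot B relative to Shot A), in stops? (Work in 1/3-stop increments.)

Aperture: f/1.1 → f/1.0 — 1/3 stop larger aperture (brighter).
Shutter speed: 1/800 → 1/640 → 1/500 → 1/400 → 1/320 → 1/250 → 1/200 → 1/160 → 1/125 → 1/100 → 1/80 → 1/60 — 3 2/3 stops slower (brighter).
ISO: 1600 → 1250 → 1000 → 800 → 640 → 500 → 400 → 320 → 250 → 200 → 160 → 125 — 3 2/3 stops dropped (darker).
Net: +1/3 +3 2/3 −3 2/3 = +1/3 stops.

1/3 stop brighter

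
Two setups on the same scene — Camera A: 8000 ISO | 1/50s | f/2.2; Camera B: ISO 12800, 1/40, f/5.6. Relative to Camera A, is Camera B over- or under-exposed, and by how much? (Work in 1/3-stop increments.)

Aperture: f/2.2 → f/2.5 → f/2.8 → f/3.2 → f/3.5 → f/4 → f/4.5 → f/5 → f/5.6 — 2 2/3 stops stopped down (darker).
Shutter speed: 1/50 → 1/40 — 1/3 stop longer (brighter).
ISO: 8000 → 10000 → 12800 — 2/3 stop higher (brighter).
Net: −2 2/3 +1/3 +2/3 = −1 2/3 stops.

1 2/3 stops darker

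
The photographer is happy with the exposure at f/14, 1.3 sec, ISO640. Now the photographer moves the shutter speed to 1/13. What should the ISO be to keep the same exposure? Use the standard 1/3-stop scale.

ISO 10000

Shutter speed: 1.3 → 1 → 0.8 → 0.6 → 0.5 → 0.4 → 0.3 → 1/4 → 1/5 → 1/6 → 1/8 → 1/10 → 1/13 — 4 stops shorter (darker).
Need 4 stops brighter from the ISO: 640 → 800 → 1000 → 1250 → 1600 → 2000 → 2500 → 3200 → 4000 → 5000 → 6400 → 8000 → 10000.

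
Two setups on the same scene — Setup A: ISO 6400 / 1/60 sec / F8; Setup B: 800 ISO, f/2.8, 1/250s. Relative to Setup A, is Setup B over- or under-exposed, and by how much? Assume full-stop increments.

Aperture: f/8 → f/5.6 → f/4 → f/2.8 — 3 stops wider (brighter).
Shutter speed: 1/60 → 1/125 → 1/250 — 2 stops faster (darker).
ISO: 6400 → 3200 → 1600 → 800 — 3 stops dropped (darker).
Net: +3 −2 −3 = −2 stops.

2 stops darker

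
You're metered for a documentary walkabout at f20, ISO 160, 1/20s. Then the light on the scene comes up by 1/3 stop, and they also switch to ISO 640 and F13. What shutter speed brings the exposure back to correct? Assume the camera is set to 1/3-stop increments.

1/250s

Scene light: 1/3 stop brighter.
ISO: 160 → 200 → 250 → 320 → 400 → 500 → 640 — 2 stops raised (brighter).
Aperture: f/20 → f/18 → f/16 → f/14 → f/13 — 1 1/3 stops opened up (brighter).
Net so far: 3 2/3 stops brighter. Shutter speed: 1/20 → 1/25 → 1/30 → 1/40 → 1/50 → 1/60 → 1/80 → 1/100 → 1/125 → 1/160 → 1/200 → 1/250.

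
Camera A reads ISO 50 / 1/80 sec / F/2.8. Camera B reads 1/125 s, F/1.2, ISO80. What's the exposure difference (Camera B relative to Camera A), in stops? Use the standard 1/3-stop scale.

2 1/3 stops brighter

Aperture: f/2.8 → f/2.5 → f/2.2 → f/2 → f/1.8 → f/1.6 → f/1.4 → f/1.2 — 2 1/3 stops wider (brighter).
Shutter speed: 1/80 → 1/100 → 1/125 — 2/3 stop shorter (darker).
ISO: 50 → 64 → 80 — 2/3 stop raised (brighter).
Net: +2 1/3 −2/3 +2/3 = +2 1/3 stops.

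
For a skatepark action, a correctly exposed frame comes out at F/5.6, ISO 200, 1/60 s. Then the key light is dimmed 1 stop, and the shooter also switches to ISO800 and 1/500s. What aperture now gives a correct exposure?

Scene light: 1 stop darker.
ISO: 200 → 400 → 800 — 2 stops higher (brighter).
Shutter speed: 1/60 → 1/125 → 1/250 → 1/500 — 3 stops shorter (darker).
Net so far: 2 stops darker. Aperture: f/5.6 → f/4 → f/2.8.

f/2.8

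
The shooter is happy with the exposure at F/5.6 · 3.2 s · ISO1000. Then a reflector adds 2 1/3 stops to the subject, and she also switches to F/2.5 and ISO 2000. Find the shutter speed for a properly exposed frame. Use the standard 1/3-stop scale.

Scene light: 2 1/3 stops brighter.
Aperture: f/5.6 → f/5 → f/4.5 → f/4 → f/3.5 → f/3.2 → f/2.8 → f/2.5 — 2 1/3 stops larger aperture (brighter).
ISO: 1000 → 1250 → 1600 → 2000 — 1 stop higher (brighter).
Net so far: 5 2/3 stops brighter. Shutter speed: 3.2 → 2.5 → 2 → 1.6 → 1.3 → 1 → 0.8 → 0.6 → 0.5 → 0.4 → 0.3 → 1/4 → 1/5 → 1/6 → 1/8 → 1/10 → 1/13 → 1/15.

1/15s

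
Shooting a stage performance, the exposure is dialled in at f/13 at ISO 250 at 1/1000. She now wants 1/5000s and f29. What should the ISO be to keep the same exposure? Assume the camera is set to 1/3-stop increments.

ISO 6400

Shutter speed: 1/1000 → 1/1250 → 1/1600 → 1/2000 → 1/2500 → 1/3200 → 1/4000 → 1/5000 — 2 1/3 stops faster (darker).
Aperture: f/13 → f/14 → f/16 → f/18 → f/20 → f/22 → f/25 → f/29 — 2 1/3 stops stopped down (darker).
Net change so far: 4 2/3 stops darker. Offset with the ISO: 250 → 320 → 400 → 500 → 640 → 800 → 1000 → 1250 → 1600 → 2000 → 2500 → 3200 → 4000 → 5000 → 6400.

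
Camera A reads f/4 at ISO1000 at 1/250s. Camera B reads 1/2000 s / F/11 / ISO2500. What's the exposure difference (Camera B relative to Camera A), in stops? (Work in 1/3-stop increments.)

4 2/3 stops darker

Aperture: f/4 → f/4.5 → f/5 → f/5.6 → f/6.3 → f/7.1 → f/8 → f/9 → f/10 → f/11 — 3 stops narrower (darker).
Shutter speed: 1/250 → 1/320 → 1/400 → 1/500 → 1/640 → 1/800 → 1/1000 → 1/1250 → 1/1600 → 1/2000 — 3 stops faster (darker).
ISO: 1000 → 1250 → 1600 → 2000 → 2500 — 1 1/3 stops higher (brighter).
Net: −3 −3 +1 1/3 = −4 2/3 stops.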